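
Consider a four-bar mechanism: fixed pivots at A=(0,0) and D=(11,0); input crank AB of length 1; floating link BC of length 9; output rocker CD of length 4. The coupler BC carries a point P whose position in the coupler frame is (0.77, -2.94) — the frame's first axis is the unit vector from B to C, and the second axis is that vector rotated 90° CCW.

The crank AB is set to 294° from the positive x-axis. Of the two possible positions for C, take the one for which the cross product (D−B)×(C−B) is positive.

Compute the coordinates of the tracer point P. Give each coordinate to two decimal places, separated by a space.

A=(0,0), D=(11.00,0)
B = A + 1.00·(cos294°, sin294°) = (0.4067, -0.9135)
|BD| = 10.6326
circle(B,9.00) ∩ circle(D,4.00): a=8.3729, h=3.3006
  candidates: C₊=(8.4651,3.0943) cross=35.094; C₋=(9.0323,-3.4825) cross=-35.094
  mode + wants cross > 0 → take C=(8.4651,3.0943) (cross=35.094)
ex = (C−B)/|BC| = (0.8954,0.4453); ey = (-0.4453,0.8954)
P = B + 0.77·ex + -2.94·ey = (2.4054,-3.2031)

2.41 -3.20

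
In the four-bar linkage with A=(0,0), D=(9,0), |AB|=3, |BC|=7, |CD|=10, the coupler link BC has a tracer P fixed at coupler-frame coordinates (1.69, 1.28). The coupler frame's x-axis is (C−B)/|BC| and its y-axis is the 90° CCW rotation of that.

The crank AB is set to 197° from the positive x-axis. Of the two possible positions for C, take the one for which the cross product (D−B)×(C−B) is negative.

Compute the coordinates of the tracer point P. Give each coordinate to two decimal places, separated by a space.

A=(0,0), D=(9.00,0)
B = A + 3.00·(cos197°, sin197°) = (-2.8689, -0.8771)
|BD| = 11.9013
circle(B,7.00) ∩ circle(D,10.00): a=3.8080, h=5.8736
  candidates: C₊=(0.4959,5.2611) cross=69.903; C₋=(1.3616,-6.4541) cross=-69.903
  mode - wants cross < 0 → take C=(1.3616,-6.4541) (cross=-69.903)
ex = (C−B)/|BC| = (0.6044,-0.7967); ey = (0.7967,0.6044)
P = B + 1.69·ex + 1.28·ey = (-0.8278,-1.4500)

-0.83 -1.45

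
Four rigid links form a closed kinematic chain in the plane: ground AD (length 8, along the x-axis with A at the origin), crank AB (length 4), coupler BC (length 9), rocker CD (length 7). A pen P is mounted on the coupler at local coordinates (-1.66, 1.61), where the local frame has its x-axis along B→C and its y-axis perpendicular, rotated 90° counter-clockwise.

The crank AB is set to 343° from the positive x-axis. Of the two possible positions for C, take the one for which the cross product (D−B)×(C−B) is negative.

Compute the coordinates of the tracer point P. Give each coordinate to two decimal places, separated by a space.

A=(0,0), D=(8.00,0)
B = A + 4.00·(cos343°, sin343°) = (3.8252, -1.1695)
|BD| = 4.3355
circle(B,9.00) ∩ circle(D,7.00): a=5.8582, h=6.8324
  candidates: C₊=(7.6233,6.9899) cross=29.622; C₋=(11.3093,-6.1684) cross=-29.622
  mode - wants cross < 0 → take C=(11.3093,-6.1684) (cross=-29.622)
ex = (C−B)/|BC| = (0.8316,-0.5554); ey = (0.5554,0.8316)
P = B + -1.66·ex + 1.61·ey = (3.3391,1.0913)

3.34 1.09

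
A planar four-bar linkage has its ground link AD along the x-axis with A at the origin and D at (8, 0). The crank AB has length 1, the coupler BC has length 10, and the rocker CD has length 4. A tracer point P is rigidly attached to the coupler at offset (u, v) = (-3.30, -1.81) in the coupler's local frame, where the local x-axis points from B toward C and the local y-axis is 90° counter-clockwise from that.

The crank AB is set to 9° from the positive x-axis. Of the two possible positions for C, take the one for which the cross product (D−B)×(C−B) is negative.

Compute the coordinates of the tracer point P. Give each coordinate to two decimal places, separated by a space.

A=(0,0), D=(8.00,0)
B = A + 1.00·(cos9°, sin9°) = (0.9877, 0.1564)
|BD| = 7.0141
circle(B,10.00) ∩ circle(D,4.00): a=9.4950, h=3.1377
  candidates: C₊=(10.5503,3.0815) cross=22.008; C₋=(10.4104,-3.1922) cross=-22.008
  mode - wants cross < 0 → take C=(10.4104,-3.1922) (cross=-22.008)
ex = (C−B)/|BC| = (0.9423,-0.3349); ey = (0.3349,0.9423)
P = B + -3.30·ex + -1.81·ey = (-2.7279,-0.4440)

-2.73 -0.44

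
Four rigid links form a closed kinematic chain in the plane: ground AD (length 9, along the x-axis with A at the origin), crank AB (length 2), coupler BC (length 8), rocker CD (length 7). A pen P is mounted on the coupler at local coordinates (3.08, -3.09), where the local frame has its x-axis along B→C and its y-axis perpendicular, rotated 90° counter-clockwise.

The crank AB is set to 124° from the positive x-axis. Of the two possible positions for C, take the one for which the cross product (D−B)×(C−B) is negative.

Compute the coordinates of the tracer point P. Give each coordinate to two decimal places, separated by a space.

A=(0,0), D=(9.00,0)
B = A + 2.00·(cos124°, sin124°) = (-1.1184, 1.6581)
|BD| = 10.2533
circle(B,8.00) ∩ circle(D,7.00): a=5.8581, h=5.4481
  candidates: C₊=(5.5437,6.0872) cross=55.862; C₋=(3.7816,-4.6657) cross=-55.862
  mode - wants cross < 0 → take C=(3.7816,-4.6657) (cross=-55.862)
ex = (C−B)/|BC| = (0.6125,-0.7905); ey = (0.7905,0.6125)
P = B + 3.08·ex + -3.09·ey = (-1.6744,-2.6692)

-1.67 -2.67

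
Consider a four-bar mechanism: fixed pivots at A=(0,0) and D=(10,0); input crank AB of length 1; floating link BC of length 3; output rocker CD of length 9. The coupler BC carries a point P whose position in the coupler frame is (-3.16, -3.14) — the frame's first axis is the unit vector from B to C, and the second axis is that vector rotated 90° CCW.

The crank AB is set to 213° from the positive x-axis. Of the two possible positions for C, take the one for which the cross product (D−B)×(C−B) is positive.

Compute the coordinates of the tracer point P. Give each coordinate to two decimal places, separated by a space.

A=(0,0), D=(10.00,0)
B = A + 1.00·(cos213°, sin213°) = (-0.8387, -0.5446)
|BD| = 10.8523
circle(B,3.00) ∩ circle(D,9.00): a=2.1089, h=2.1337
  candidates: C₊=(1.1605,1.6922) cross=23.155; C₋=(1.3747,-2.5698) cross=-23.155
  mode + wants cross > 0 → take C=(1.1605,1.6922) (cross=23.155)
ex = (C−B)/|BC| = (0.6664,0.7456); ey = (-0.7456,0.6664)
P = B + -3.16·ex + -3.14·ey = (-0.6033,-4.9932)

-0.60 -4.99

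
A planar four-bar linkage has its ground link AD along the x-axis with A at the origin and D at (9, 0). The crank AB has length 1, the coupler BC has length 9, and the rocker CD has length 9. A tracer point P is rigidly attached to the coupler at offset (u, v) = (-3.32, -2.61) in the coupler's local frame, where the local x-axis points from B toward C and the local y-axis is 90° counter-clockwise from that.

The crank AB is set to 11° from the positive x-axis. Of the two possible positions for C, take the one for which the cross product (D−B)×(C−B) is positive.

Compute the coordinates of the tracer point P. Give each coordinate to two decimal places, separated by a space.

1.74 -3.96

A=(0,0), D=(9.00,0)
B = A + 1.00·(cos11°, sin11°) = (0.9816, 0.1908)
|BD| = 8.0206
circle(B,9.00) ∩ circle(D,9.00): a=4.0103, h=8.0571
  candidates: C₊=(5.1825,8.1503) cross=64.623; C₋=(4.7991,-7.9594) cross=-64.623
  mode + wants cross > 0 → take C=(5.1825,8.1503) (cross=64.623)
ex = (C−B)/|BC| = (0.4668,0.8844); ey = (-0.8844,0.4668)
P = B + -3.32·ex + -2.61·ey = (1.7402,-3.9636)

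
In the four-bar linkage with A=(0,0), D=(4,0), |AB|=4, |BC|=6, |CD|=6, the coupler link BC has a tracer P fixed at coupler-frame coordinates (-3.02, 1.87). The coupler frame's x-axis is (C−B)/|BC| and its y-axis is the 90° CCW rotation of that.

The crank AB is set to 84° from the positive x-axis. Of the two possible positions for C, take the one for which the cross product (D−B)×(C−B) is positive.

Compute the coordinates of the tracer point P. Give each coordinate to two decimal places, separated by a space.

-2.99 4.97

A=(0,0), D=(4.00,0)
B = A + 4.00·(cos84°, sin84°) = (0.4181, 3.9781)
|BD| = 5.3530
circle(B,6.00) ∩ circle(D,6.00): a=2.6765, h=5.3699
  candidates: C₊=(6.1997,5.5822) cross=28.746; C₋=(-1.7816,-1.6041) cross=-28.746
  mode + wants cross > 0 → take C=(6.1997,5.5822) (cross=28.746)
ex = (C−B)/|BC| = (0.9636,0.2674); ey = (-0.2674,0.9636)
P = B + -3.02·ex + 1.87·ey = (-2.9919,4.9726)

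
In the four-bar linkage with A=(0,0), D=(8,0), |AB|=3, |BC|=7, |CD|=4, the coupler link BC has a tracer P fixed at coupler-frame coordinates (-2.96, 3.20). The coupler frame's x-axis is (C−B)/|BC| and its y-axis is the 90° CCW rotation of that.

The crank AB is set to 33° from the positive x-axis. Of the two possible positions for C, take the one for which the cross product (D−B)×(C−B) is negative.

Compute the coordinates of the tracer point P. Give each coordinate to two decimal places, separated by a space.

3.17 5.94

A=(0,0), D=(8.00,0)
B = A + 3.00·(cos33°, sin33°) = (2.5160, 1.6339)
|BD| = 5.7222
circle(B,7.00) ∩ circle(D,4.00): a=5.7446, h=3.9999
  candidates: C₊=(9.1636,3.8270) cross=22.889; C₋=(6.8793,-3.8398) cross=-22.889
  mode - wants cross < 0 → take C=(6.8793,-3.8398) (cross=-22.889)
ex = (C−B)/|BC| = (0.6233,-0.7820); ey = (0.7820,0.6233)
P = B + -2.96·ex + 3.20·ey = (3.1732,5.9432)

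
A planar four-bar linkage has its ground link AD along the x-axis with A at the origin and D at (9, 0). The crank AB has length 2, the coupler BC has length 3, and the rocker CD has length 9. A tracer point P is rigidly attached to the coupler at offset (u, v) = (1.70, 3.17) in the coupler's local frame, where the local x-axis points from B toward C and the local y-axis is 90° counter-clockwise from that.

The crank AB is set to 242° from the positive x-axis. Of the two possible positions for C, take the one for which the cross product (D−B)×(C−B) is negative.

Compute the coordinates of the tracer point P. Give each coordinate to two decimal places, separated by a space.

2.59 -1.05

A=(0,0), D=(9.00,0)
B = A + 2.00·(cos242°, sin242°) = (-0.9389, -1.7659)
|BD| = 10.0946
circle(B,3.00) ∩ circle(D,9.00): a=1.4810, h=2.6089
  candidates: C₊=(0.0629,1.0619) cross=26.336; C₋=(0.9756,-4.0755) cross=-26.336
  mode - wants cross < 0 → take C=(0.9756,-4.0755) (cross=-26.336)
ex = (C−B)/|BC| = (0.6382,-0.7699); ey = (0.7699,0.6382)
P = B + 1.70·ex + 3.17·ey = (2.5865,-1.0516)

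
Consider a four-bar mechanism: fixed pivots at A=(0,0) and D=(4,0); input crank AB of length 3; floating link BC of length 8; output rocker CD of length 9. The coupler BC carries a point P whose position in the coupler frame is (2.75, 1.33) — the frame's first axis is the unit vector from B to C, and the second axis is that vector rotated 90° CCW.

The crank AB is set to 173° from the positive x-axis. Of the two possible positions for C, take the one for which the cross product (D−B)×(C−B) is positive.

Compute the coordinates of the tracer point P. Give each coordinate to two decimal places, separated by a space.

-3.31 3.40

A=(0,0), D=(4.00,0)
B = A + 3.00·(cos173°, sin173°) = (-2.9776, 0.3656)
|BD| = 6.9872
circle(B,8.00) ∩ circle(D,9.00): a=2.2771, h=7.6691
  candidates: C₊=(-0.3024,7.9050) cross=53.585; C₋=(-1.1049,-7.4121) cross=-53.585
  mode + wants cross > 0 → take C=(-0.3024,7.9050) (cross=53.585)
ex = (C−B)/|BC| = (0.3344,0.9424); ey = (-0.9424,0.3344)
P = B + 2.75·ex + 1.33·ey = (-3.3114,3.4020)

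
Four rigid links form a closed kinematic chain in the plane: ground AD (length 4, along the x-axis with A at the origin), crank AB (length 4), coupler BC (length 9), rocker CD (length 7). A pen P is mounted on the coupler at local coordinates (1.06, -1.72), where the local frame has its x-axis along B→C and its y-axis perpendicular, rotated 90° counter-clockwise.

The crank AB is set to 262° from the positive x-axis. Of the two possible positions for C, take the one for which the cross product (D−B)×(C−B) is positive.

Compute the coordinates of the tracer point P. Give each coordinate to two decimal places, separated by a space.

1.13 -2.84

A=(0,0), D=(4.00,0)
B = A + 4.00·(cos262°, sin262°) = (-0.5567, -3.9611)
|BD| = 6.0377
circle(B,9.00) ∩ circle(D,7.00): a=5.6689, h=6.9903
  candidates: C₊=(-0.8644,5.0337) cross=42.205; C₋=(8.3077,-5.5176) cross=-42.205
  mode + wants cross > 0 → take C=(-0.8644,5.0337) (cross=42.205)
ex = (C−B)/|BC| = (-0.0342,0.9994); ey = (-0.9994,-0.0342)
P = B + 1.06·ex + -1.72·ey = (1.1261,-2.8429)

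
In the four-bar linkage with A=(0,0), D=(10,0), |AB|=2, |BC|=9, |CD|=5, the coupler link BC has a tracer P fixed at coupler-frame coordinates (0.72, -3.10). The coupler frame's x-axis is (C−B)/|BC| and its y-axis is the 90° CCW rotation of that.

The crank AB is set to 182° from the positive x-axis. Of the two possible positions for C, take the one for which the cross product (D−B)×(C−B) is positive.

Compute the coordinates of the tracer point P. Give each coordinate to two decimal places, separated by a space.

-0.15 -2.66

A=(0,0), D=(10.00,0)
B = A + 2.00·(cos182°, sin182°) = (-1.9988, -0.0698)
|BD| = 11.9990
circle(B,9.00) ∩ circle(D,5.00): a=8.3330, h=3.4001
  candidates: C₊=(6.3143,3.3787) cross=40.798; C₋=(6.3539,-3.4214) cross=-40.798
  mode + wants cross > 0 → take C=(6.3143,3.3787) (cross=40.798)
ex = (C−B)/|BC| = (0.9237,0.3832); ey = (-0.3832,0.9237)
P = B + 0.72·ex + -3.10·ey = (-0.1459,-2.6573)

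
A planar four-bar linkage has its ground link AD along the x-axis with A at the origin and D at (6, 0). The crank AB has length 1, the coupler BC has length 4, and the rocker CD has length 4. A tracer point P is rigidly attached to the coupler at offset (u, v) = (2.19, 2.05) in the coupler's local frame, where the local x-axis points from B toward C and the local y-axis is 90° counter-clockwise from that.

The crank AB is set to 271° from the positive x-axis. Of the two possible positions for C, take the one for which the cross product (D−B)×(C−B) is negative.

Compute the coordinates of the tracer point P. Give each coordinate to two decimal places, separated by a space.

2.95 -0.38

A=(0,0), D=(6.00,0)
B = A + 1.00·(cos271°, sin271°) = (0.0175, -0.9998)
|BD| = 6.0655
circle(B,4.00) ∩ circle(D,4.00): a=3.0328, h=2.6081
  candidates: C₊=(2.5788,2.0725) cross=15.820; C₋=(3.4387,-3.0724) cross=-15.820
  mode - wants cross < 0 → take C=(3.4387,-3.0724) (cross=-15.820)
ex = (C−B)/|BC| = (0.8553,-0.5181); ey = (0.5181,0.8553)
P = B + 2.19·ex + 2.05·ey = (2.9527,-0.3812)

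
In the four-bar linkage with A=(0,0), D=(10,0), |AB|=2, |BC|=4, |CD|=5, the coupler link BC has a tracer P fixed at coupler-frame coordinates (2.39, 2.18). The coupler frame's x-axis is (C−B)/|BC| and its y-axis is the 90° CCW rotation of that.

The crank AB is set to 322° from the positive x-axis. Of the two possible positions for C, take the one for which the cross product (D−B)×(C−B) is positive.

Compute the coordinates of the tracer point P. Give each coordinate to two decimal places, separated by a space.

2.58 1.84

A=(0,0), D=(10.00,0)
B = A + 2.00·(cos322°, sin322°) = (1.5760, -1.2313)
|BD| = 8.5135
circle(B,4.00) ∩ circle(D,5.00): a=3.7282, h=1.4494
  candidates: C₊=(5.0554,0.7420) cross=12.339; C₋=(5.4746,-2.1263) cross=-12.339
  mode + wants cross > 0 → take C=(5.0554,0.7420) (cross=12.339)
ex = (C−B)/|BC| = (0.8698,0.4933); ey = (-0.4933,0.8698)
P = B + 2.39·ex + 2.18·ey = (2.5795,1.8440)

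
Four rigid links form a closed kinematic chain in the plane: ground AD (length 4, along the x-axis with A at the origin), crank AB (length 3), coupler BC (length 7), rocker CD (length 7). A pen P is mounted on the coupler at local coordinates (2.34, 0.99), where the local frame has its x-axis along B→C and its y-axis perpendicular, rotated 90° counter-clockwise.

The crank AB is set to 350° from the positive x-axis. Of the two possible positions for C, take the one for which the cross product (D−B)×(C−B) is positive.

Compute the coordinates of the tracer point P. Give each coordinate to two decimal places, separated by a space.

1.17 1.29

A=(0,0), D=(4.00,0)
B = A + 3.00·(cos350°, sin350°) = (2.9544, -0.5209)
|BD| = 1.1682
circle(B,7.00) ∩ circle(D,7.00): a=0.5841, h=6.9756
  candidates: C₊=(0.3664,5.9831) cross=8.149; C₋=(6.5880,-6.5040) cross=-8.149
  mode + wants cross > 0 → take C=(0.3664,5.9831) (cross=8.149)
ex = (C−B)/|BC| = (-0.3697,0.9291); ey = (-0.9291,-0.3697)
P = B + 2.34·ex + 0.99·ey = (1.1694,1.2872)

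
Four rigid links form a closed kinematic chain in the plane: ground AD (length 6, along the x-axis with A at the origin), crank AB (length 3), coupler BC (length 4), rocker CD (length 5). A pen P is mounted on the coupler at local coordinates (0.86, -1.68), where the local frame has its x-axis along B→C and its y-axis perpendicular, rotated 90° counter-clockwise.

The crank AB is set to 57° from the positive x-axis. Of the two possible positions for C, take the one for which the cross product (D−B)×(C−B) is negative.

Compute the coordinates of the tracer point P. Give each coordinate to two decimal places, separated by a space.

A=(0,0), D=(6.00,0)
B = A + 3.00·(cos57°, sin57°) = (1.6339, 2.5160)
|BD| = 5.0391
circle(B,4.00) ∩ circle(D,5.00): a=1.6266, h=3.6544
  candidates: C₊=(4.8678,4.8701) cross=18.415; C₋=(1.2186,-1.4624) cross=-18.415
  mode - wants cross < 0 → take C=(1.2186,-1.4624) (cross=-18.415)
ex = (C−B)/|BC| = (-0.1038,-0.9946); ey = (0.9946,-0.1038)
P = B + 0.86·ex + -1.68·ey = (-0.1263,1.8351)

-0.13 1.84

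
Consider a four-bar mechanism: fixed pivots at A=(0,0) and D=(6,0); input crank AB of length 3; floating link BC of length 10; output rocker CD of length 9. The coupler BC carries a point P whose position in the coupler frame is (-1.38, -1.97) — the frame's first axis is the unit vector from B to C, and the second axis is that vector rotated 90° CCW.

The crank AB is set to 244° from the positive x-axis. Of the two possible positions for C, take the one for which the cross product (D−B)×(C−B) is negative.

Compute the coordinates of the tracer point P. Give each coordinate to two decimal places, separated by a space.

A=(0,0), D=(6.00,0)
B = A + 3.00·(cos244°, sin244°) = (-1.3151, -2.6964)
|BD| = 7.7962
circle(B,10.00) ∩ circle(D,9.00): a=5.1167, h=8.5918
  candidates: C₊=(0.5142,7.1349) cross=66.984; C₋=(6.4573,-8.9884) cross=-66.984
  mode - wants cross < 0 → take C=(6.4573,-8.9884) (cross=-66.984)
ex = (C−B)/|BC| = (0.7772,-0.6292); ey = (0.6292,0.7772)
P = B + -1.38·ex + -1.97·ey = (-3.6272,-3.3593)

-3.63 -3.36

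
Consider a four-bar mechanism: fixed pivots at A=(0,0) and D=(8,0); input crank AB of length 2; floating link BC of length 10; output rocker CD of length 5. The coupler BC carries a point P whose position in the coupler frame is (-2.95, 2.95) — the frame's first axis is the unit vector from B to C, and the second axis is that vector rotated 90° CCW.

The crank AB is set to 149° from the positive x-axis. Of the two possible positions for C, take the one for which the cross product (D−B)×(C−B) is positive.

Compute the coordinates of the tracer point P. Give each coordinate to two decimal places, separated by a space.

-5.59 2.58

A=(0,0), D=(8.00,0)
B = A + 2.00·(cos149°, sin149°) = (-1.7143, 1.0301)
|BD| = 9.7688
circle(B,10.00) ∩ circle(D,5.00): a=8.7232, h=4.8894
  candidates: C₊=(7.4758,4.9724) cross=47.764; C₋=(6.4446,-4.7519) cross=-47.764
  mode + wants cross > 0 → take C=(7.4758,4.9724) (cross=47.764)
ex = (C−B)/|BC| = (0.9190,0.3942); ey = (-0.3942,0.9190)
P = B + -2.95·ex + 2.95·ey = (-5.5884,2.5782)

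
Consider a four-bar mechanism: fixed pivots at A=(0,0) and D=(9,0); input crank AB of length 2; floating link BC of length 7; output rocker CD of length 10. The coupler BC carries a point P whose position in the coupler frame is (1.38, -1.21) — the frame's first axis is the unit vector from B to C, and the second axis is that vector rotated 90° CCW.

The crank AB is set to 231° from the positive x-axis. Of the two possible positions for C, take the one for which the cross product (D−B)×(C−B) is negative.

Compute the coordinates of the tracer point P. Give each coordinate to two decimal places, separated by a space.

-1.57 -3.36

A=(0,0), D=(9.00,0)
B = A + 2.00·(cos231°, sin231°) = (-1.2586, -1.5543)
|BD| = 10.3757
circle(B,7.00) ∩ circle(D,10.00): a=2.7302, h=6.4456
  candidates: C₊=(0.4752,5.2276) cross=66.878; C₋=(2.4063,-7.5182) cross=-66.878
  mode - wants cross < 0 → take C=(2.4063,-7.5182) (cross=-66.878)
ex = (C−B)/|BC| = (0.5236,-0.8520); ey = (0.8520,0.5236)
P = B + 1.38·ex + -1.21·ey = (-1.5670,-3.3635)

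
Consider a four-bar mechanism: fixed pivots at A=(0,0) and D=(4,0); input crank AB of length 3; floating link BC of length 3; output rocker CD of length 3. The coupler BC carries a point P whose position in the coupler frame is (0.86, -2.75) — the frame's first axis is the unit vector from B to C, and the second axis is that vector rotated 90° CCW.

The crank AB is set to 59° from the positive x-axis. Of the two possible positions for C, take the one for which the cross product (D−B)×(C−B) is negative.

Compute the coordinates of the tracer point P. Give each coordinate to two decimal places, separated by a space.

-1.31 2.20

A=(0,0), D=(4.00,0)
B = A + 3.00·(cos59°, sin59°) = (1.5451, 2.5715)
|BD| = 3.5551
circle(B,3.00) ∩ circle(D,3.00): a=1.7776, h=2.4167
  candidates: C₊=(4.5206,2.9545) cross=8.592; C₋=(1.0245,-0.3830) cross=-8.592
  mode - wants cross < 0 → take C=(1.0245,-0.3830) (cross=-8.592)
ex = (C−B)/|BC| = (-0.1735,-0.9848); ey = (0.9848,-0.1735)
P = B + 0.86·ex + -2.75·ey = (-1.3124,2.2017)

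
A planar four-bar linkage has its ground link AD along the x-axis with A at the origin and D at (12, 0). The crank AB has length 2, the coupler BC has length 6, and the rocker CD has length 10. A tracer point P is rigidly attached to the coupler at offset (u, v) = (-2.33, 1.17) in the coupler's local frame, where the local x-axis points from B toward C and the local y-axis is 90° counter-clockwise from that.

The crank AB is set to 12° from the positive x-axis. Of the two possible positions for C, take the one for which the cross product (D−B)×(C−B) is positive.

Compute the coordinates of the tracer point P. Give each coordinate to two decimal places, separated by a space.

0.05 -1.36

A=(0,0), D=(12.00,0)
B = A + 2.00·(cos12°, sin12°) = (1.9563, 0.4158)
|BD| = 10.0523
circle(B,6.00) ∩ circle(D,10.00): a=1.8428, h=5.7100
  candidates: C₊=(4.0337,6.0447) cross=57.399; C₋=(3.5613,-5.3655) cross=-57.399
  mode + wants cross > 0 → take C=(4.0337,6.0447) (cross=57.399)
ex = (C−B)/|BC| = (0.3462,0.9381); ey = (-0.9381,0.3462)
P = B + -2.33·ex + 1.17·ey = (0.0519,-1.3650)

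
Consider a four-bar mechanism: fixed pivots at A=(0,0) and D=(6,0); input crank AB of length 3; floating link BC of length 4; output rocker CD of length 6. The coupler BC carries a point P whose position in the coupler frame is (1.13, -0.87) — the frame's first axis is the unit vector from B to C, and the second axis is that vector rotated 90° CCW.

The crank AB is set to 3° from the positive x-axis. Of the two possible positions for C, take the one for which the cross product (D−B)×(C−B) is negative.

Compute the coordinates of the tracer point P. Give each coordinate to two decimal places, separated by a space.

1.68 -0.39

A=(0,0), D=(6.00,0)
B = A + 3.00·(cos3°, sin3°) = (2.9959, 0.1570)
|BD| = 3.0082
circle(B,4.00) ∩ circle(D,6.00): a=-1.8201, h=3.5619
  candidates: C₊=(1.3641,3.8091) cross=10.715; C₋=(0.9923,-3.3050) cross=-10.715
  mode - wants cross < 0 → take C=(0.9923,-3.3050) (cross=-10.715)
ex = (C−B)/|BC| = (-0.5009,-0.8655); ey = (0.8655,-0.5009)
P = B + 1.13·ex + -0.87·ey = (1.6769,-0.3852)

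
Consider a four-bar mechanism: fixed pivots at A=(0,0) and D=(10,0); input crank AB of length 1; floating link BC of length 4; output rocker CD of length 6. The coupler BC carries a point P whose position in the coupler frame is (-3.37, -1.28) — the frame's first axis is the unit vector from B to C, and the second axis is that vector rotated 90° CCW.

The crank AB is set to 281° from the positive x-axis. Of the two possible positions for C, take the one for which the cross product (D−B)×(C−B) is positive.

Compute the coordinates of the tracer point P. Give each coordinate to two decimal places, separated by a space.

A=(0,0), D=(10.00,0)
B = A + 1.00·(cos281°, sin281°) = (0.1908, -0.9816)
|BD| = 9.8582
circle(B,4.00) ∩ circle(D,6.00): a=3.9147, h=0.8216
  candidates: C₊=(4.0042,0.2257) cross=8.100; C₋=(4.1679,-1.4094) cross=-8.100
  mode + wants cross > 0 → take C=(4.0042,0.2257) (cross=8.100)
ex = (C−B)/|BC| = (0.9534,0.3018); ey = (-0.3018,0.9534)
P = B + -3.37·ex + -1.28·ey = (-2.6357,-3.2191)

-2.64 -3.22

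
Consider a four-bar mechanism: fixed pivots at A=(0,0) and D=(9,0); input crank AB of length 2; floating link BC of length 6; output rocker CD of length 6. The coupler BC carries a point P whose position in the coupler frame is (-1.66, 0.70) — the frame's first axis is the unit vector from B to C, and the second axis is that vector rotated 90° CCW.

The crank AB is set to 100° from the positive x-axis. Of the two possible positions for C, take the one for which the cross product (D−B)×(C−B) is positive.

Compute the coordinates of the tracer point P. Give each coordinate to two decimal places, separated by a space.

A=(0,0), D=(9.00,0)
B = A + 2.00·(cos100°, sin100°) = (-0.3473, 1.9696)
|BD| = 9.5526
circle(B,6.00) ∩ circle(D,6.00): a=4.7763, h=3.6314
  candidates: C₊=(5.0751,4.5382) cross=34.689; C₋=(3.5776,-2.5686) cross=-34.689
  mode + wants cross > 0 → take C=(5.0751,4.5382) (cross=34.689)
ex = (C−B)/|BC| = (0.9037,0.4281); ey = (-0.4281,0.9037)
P = B + -1.66·ex + 0.70·ey = (-2.1472,1.8916)

-2.15 1.89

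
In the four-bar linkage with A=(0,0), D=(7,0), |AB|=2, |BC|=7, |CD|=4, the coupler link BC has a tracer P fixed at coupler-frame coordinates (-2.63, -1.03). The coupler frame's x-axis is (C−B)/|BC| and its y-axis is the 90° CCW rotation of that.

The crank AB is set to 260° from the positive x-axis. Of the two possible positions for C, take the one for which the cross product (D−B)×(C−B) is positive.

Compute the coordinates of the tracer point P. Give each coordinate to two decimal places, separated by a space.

A=(0,0), D=(7.00,0)
B = A + 2.00·(cos260°, sin260°) = (-0.3473, -1.9696)
|BD| = 7.6067
circle(B,7.00) ∩ circle(D,4.00): a=5.9725, h=3.6509
  candidates: C₊=(4.4762,3.1033) cross=27.772; C₋=(6.3669,-3.9496) cross=-27.772
  mode + wants cross > 0 → take C=(4.4762,3.1033) (cross=27.772)
ex = (C−B)/|BC| = (0.6891,0.7247); ey = (-0.7247,0.6891)
P = B + -2.63·ex + -1.03·ey = (-1.4131,-4.5853)

-1.41 -4.59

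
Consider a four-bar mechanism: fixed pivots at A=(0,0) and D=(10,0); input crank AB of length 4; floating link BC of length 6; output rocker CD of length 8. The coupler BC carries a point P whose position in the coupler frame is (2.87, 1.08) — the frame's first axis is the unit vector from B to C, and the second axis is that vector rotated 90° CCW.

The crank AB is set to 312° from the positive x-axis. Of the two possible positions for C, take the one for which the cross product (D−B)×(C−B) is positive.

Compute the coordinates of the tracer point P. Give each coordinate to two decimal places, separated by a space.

A=(0,0), D=(10.00,0)
B = A + 4.00·(cos312°, sin312°) = (2.6765, -2.9726)
|BD| = 7.9038
circle(B,6.00) ∩ circle(D,8.00): a=2.1806, h=5.5897
  candidates: C₊=(2.5947,3.0269) cross=44.180; C₋=(6.7993,-7.3318) cross=-44.180
  mode + wants cross > 0 → take C=(2.5947,3.0269) (cross=44.180)
ex = (C−B)/|BC| = (-0.0136,0.9999); ey = (-0.9999,-0.0136)
P = B + 2.87·ex + 1.08·ey = (1.5575,-0.1176)

1.56 -0.12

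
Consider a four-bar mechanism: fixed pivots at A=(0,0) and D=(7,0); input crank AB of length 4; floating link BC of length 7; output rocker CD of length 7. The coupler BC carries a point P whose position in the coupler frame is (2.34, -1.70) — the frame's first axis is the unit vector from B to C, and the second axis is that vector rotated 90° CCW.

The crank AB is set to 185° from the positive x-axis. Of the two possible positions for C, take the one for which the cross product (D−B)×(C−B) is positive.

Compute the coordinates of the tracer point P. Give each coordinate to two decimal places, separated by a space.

-1.10 -0.14

A=(0,0), D=(7.00,0)
B = A + 4.00·(cos185°, sin185°) = (-3.9848, -0.3486)
|BD| = 10.9903
circle(B,7.00) ∩ circle(D,7.00): a=5.4952, h=4.3363
  candidates: C₊=(1.3701,4.1598) cross=47.657; C₋=(1.6452,-4.5084) cross=-47.657
  mode + wants cross > 0 → take C=(1.3701,4.1598) (cross=47.657)
ex = (C−B)/|BC| = (0.7650,0.6441); ey = (-0.6441,0.7650)
P = B + 2.34·ex + -1.70·ey = (-1.0998,-0.1420)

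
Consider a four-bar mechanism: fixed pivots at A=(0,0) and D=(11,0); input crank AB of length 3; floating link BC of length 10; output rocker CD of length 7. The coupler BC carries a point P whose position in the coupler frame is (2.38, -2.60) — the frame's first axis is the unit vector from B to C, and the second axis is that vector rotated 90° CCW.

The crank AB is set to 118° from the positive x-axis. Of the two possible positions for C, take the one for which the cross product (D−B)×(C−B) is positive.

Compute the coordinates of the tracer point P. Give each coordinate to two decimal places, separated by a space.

A=(0,0), D=(11.00,0)
B = A + 3.00·(cos118°, sin118°) = (-1.4084, 2.6488)
|BD| = 12.6880
circle(B,10.00) ∩ circle(D,7.00): a=8.3538, h=5.4968
  candidates: C₊=(7.9088,6.2805) cross=69.743; C₋=(5.6137,-4.4708) cross=-69.743
  mode + wants cross > 0 → take C=(7.9088,6.2805) (cross=69.743)
ex = (C−B)/|BC| = (0.9317,0.3632); ey = (-0.3632,0.9317)
P = B + 2.38·ex + -2.60·ey = (1.7533,1.0907)

1.75 1.09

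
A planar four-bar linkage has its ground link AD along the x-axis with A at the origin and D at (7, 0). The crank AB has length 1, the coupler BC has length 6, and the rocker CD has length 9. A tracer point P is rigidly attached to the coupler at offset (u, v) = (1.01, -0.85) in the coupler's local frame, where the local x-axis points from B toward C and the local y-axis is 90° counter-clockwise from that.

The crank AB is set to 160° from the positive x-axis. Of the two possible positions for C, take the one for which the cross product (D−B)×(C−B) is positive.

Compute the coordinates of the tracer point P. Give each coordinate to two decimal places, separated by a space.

0.12 1.13

A=(0,0), D=(7.00,0)
B = A + 1.00·(cos160°, sin160°) = (-0.9397, 0.3420)
|BD| = 7.9471
circle(B,6.00) ∩ circle(D,9.00): a=1.1423, h=5.8903
  candidates: C₊=(0.4550,6.1777) cross=46.810; C₋=(-0.0520,-5.5919) cross=-46.810
  mode + wants cross > 0 → take C=(0.4550,6.1777) (cross=46.810)
ex = (C−B)/|BC| = (0.2325,0.9726); ey = (-0.9726,0.2325)
P = B + 1.01·ex + -0.85·ey = (0.1218,1.1268)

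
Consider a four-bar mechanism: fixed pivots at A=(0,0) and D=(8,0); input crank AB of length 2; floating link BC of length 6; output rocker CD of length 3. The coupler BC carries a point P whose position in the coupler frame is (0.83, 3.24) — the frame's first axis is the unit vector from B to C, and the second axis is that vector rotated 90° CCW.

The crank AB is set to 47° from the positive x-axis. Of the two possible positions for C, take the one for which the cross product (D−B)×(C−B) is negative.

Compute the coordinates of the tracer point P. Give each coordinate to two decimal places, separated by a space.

A=(0,0), D=(8.00,0)
B = A + 2.00·(cos47°, sin47°) = (1.3640, 1.4627)
|BD| = 6.7953
circle(B,6.00) ∩ circle(D,3.00): a=5.3843, h=2.6475
  candidates: C₊=(7.1920,2.8891) cross=17.990; C₋=(6.0522,-2.2817) cross=-17.990
  mode - wants cross < 0 → take C=(6.0522,-2.2817) (cross=-17.990)
ex = (C−B)/|BC| = (0.7814,-0.6241); ey = (0.6241,0.7814)
P = B + 0.83·ex + 3.24·ey = (4.0345,3.4764)

4.03 3.48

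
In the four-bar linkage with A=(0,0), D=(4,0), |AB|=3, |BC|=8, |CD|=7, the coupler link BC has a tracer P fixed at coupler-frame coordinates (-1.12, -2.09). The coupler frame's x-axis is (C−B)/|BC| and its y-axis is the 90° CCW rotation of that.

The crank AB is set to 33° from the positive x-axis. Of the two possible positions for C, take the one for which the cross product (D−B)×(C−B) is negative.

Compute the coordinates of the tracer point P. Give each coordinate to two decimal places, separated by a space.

A=(0,0), D=(4.00,0)
B = A + 3.00·(cos33°, sin33°) = (2.5160, 1.6339)
|BD| = 2.2072
circle(B,8.00) ∩ circle(D,7.00): a=4.5015, h=6.6133
  candidates: C₊=(10.4381,2.7480) cross=14.597; C₋=(0.6470,-6.1447) cross=-14.597
  mode - wants cross < 0 → take C=(0.6470,-6.1447) (cross=-14.597)
ex = (C−B)/|BC| = (-0.2336,-0.9723); ey = (0.9723,-0.2336)
P = B + -1.12·ex + -2.09·ey = (0.7455,3.2112)

0.75 3.21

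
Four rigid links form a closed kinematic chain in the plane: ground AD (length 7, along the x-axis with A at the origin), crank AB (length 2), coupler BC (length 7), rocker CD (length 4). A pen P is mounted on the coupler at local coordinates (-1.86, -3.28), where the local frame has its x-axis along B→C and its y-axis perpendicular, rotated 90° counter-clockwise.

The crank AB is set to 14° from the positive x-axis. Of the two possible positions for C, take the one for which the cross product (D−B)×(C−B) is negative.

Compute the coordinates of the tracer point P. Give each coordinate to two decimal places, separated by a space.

A=(0,0), D=(7.00,0)
B = A + 2.00·(cos14°, sin14°) = (1.9406, 0.4838)
|BD| = 5.0825
circle(B,7.00) ∩ circle(D,4.00): a=5.7877, h=3.9373
  candidates: C₊=(8.0768,3.8523) cross=20.012; C₋=(7.3272,-3.9866) cross=-20.012
  mode - wants cross < 0 → take C=(7.3272,-3.9866) (cross=-20.012)
ex = (C−B)/|BC| = (0.7695,-0.6386); ey = (0.6386,0.7695)
P = B + -1.86·ex + -3.28·ey = (-1.5854,-0.8523)

-1.59 -0.85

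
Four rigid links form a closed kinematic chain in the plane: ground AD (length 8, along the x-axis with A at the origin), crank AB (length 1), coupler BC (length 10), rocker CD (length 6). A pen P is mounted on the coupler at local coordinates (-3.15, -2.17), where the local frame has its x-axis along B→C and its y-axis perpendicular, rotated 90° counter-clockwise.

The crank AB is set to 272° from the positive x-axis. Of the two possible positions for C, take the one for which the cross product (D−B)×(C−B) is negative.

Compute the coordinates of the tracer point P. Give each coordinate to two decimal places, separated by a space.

-3.78 -1.32

A=(0,0), D=(8.00,0)
B = A + 1.00·(cos272°, sin272°) = (0.0349, -0.9994)
|BD| = 8.0276
circle(B,10.00) ∩ circle(D,6.00): a=8.0000, h=5.9999
  candidates: C₊=(7.2257,5.9498) cross=48.165; C₋=(8.7197,-5.9567) cross=-48.165
  mode - wants cross < 0 → take C=(8.7197,-5.9567) (cross=-48.165)
ex = (C−B)/|BC| = (0.8685,-0.4957); ey = (0.4957,0.8685)
P = B + -3.15·ex + -2.17·ey = (-3.7765,-1.3224)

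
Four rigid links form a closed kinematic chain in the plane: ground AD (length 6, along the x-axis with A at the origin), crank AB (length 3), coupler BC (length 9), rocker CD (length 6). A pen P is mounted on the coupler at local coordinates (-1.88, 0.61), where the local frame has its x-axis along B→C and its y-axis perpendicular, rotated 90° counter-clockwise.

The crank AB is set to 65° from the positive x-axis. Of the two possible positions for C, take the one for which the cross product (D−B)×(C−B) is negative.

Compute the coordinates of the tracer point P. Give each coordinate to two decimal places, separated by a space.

A=(0,0), D=(6.00,0)
B = A + 3.00·(cos65°, sin65°) = (1.2679, 2.7189)
|BD| = 5.4576
circle(B,9.00) ∩ circle(D,6.00): a=6.8515, h=5.8359
  candidates: C₊=(10.1159,4.3657) cross=31.850; C₋=(4.3012,-5.7545) cross=-31.850
  mode - wants cross < 0 → take C=(4.3012,-5.7545) (cross=-31.850)
ex = (C−B)/|BC| = (0.3370,-0.9415); ey = (0.9415,0.3370)
P = B + -1.88·ex + 0.61·ey = (1.2085,4.6945)

1.21 4.69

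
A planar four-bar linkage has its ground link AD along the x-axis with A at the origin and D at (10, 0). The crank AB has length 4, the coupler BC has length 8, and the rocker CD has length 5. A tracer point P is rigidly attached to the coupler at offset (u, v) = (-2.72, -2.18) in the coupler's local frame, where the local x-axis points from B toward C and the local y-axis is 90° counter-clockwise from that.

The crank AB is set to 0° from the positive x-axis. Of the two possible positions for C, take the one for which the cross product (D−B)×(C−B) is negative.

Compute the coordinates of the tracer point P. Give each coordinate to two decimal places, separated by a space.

A=(0,0), D=(10.00,0)
B = A + 4.00·(cos0°, sin0°) = (4.0000, 0.0000)
|BD| = 6.0000
circle(B,8.00) ∩ circle(D,5.00): a=6.2500, h=4.9937
  candidates: C₊=(10.2500,4.9937) cross=29.962; C₋=(10.2500,-4.9937) cross=-29.962
  mode - wants cross < 0 → take C=(10.2500,-4.9937) (cross=-29.962)
ex = (C−B)/|BC| = (0.7812,-0.6242); ey = (0.6242,0.7812)
P = B + -2.72·ex + -2.18·ey = (0.5142,-0.0053)

0.51 -0.01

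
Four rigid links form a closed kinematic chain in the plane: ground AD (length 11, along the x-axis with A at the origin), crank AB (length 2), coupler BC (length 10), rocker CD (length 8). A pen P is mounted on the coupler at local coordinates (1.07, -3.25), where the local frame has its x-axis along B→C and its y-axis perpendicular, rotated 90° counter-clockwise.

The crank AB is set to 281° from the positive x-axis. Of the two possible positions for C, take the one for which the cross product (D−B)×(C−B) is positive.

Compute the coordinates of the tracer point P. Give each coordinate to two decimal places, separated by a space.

3.67 -2.92

A=(0,0), D=(11.00,0)
B = A + 2.00·(cos281°, sin281°) = (0.3816, -1.9633)
|BD| = 10.7984
circle(B,10.00) ∩ circle(D,8.00): a=7.0661, h=7.0760
  candidates: C₊=(6.0435,6.2795) cross=76.410; C₋=(8.6164,-7.6367) cross=-76.410
  mode + wants cross > 0 → take C=(6.0435,6.2795) (cross=76.410)
ex = (C−B)/|BC| = (0.5662,0.8243); ey = (-0.8243,0.5662)
P = B + 1.07·ex + -3.25·ey = (3.6663,-2.9214)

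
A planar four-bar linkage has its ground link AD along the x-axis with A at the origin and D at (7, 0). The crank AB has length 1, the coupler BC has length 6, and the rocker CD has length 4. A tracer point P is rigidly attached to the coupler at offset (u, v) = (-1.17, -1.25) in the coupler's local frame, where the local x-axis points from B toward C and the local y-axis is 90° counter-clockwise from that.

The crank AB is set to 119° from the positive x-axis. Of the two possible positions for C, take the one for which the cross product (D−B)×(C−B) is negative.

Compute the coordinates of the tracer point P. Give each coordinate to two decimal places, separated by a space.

A=(0,0), D=(7.00,0)
B = A + 1.00·(cos119°, sin119°) = (-0.4848, 0.8746)
|BD| = 7.5357
circle(B,6.00) ∩ circle(D,4.00): a=5.0949, h=3.1689
  candidates: C₊=(4.9434,3.4308) cross=23.880; C₋=(4.2078,-2.8642) cross=-23.880
  mode - wants cross < 0 → take C=(4.2078,-2.8642) (cross=-23.880)
ex = (C−B)/|BC| = (0.7821,-0.6231); ey = (0.6231,0.7821)
P = B + -1.17·ex + -1.25·ey = (-2.1788,0.6261)

-2.18 0.63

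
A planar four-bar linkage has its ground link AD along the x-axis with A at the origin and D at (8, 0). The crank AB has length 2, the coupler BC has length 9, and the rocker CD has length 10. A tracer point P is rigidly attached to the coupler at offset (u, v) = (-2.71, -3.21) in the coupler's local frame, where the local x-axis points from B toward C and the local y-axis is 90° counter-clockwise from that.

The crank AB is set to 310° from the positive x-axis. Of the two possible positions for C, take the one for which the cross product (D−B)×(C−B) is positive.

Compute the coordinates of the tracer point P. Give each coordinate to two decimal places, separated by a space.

4.48 -4.26

A=(0,0), D=(8.00,0)
B = A + 2.00·(cos310°, sin310°) = (1.2856, -1.5321)
|BD| = 6.8870
circle(B,9.00) ∩ circle(D,10.00): a=2.0641, h=8.7601
  candidates: C₊=(1.3492,7.4677) cross=60.331; C₋=(5.2467,-9.6135) cross=-60.331
  mode + wants cross > 0 → take C=(1.3492,7.4677) (cross=60.331)
ex = (C−B)/|BC| = (0.0071,1.0000); ey = (-1.0000,0.0071)
P = B + -2.71·ex + -3.21·ey = (4.4763,-4.2647)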